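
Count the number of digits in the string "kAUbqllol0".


Input string: 'kAUbqllol0'
Operation: count digit characters (0-9)
Scan: 'k', 'A', 'U', 'b', 'q', 'l', 'l', 'o', 'l', '0'(digit)
Digits found: 1
Result: 1


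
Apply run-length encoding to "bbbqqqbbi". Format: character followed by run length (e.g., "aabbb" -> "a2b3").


Input: 'bbbqqqbbi'
Operation: identify consecutive runs
Runs: 'bbb' -> b3, 'qqq' -> q3, 'bb' -> b2, 'i' -> i1
Encoded: b3q3b2i1


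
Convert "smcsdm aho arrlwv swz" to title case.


Input string: 'smcsdm aho arrlwv swz'
Operation: capitalize first letter of each word
Word transformations: 'smcsdm'->'Smcsdm', 'aho'->'Aho', 'arrlwv'->'Arrlwv', 'swz'->'Swz'
Result: Smcsdm Aho Arrlwv Swz


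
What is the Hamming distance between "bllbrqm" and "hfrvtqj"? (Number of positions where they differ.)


String 1: 'bllbrqm'
String 2: 'hfrvtqj'
Compare each position: pos 0: 'b'!='h', pos 1: 'l'!='f', pos 2: 'l'!='r', pos 3: 'b'!='v', pos 4: 'r'!='t', pos 5: 'q'=='q', pos 6: 'm'!='j'
Differing positions: 6
Hamming distance: 6


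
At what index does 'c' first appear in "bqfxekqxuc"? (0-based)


Input string: 'bqfxekqxuc'
Target: 'c'
Scanning left to right: s[0]='b', s[1]='q', s[2]='f', s[3]='x', s[4]='e', s[5]='k', s[6]='q', s[7]='x', s[8]='u', s[9]='c'
First match at index: 9


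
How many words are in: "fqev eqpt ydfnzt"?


Input string: 'fqev eqpt ydfnzt'
Operation: split by spaces
Words found: 'fqev', 'eqpt', 'ydfnzt'
Word count: 3


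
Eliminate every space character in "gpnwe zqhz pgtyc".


Input string: 'gpnwe zqhz pgtyc'
Operation: remove all spaces
Words: 'gpnwe', 'zqhz', 'pgtyc'
Join without spaces: gpnwezqhzpgtyc


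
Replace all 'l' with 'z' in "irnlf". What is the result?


Input string: 'irnlf'
Operation: replace 'l' with 'z'
Positions of 'l': 3
After replacement: irnzf


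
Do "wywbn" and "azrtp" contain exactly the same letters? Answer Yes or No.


String 1: 'wywbn' -> sorted: 'bnwwy'
String 2: 'azrtp' -> sorted: 'aprtz'
Compare sorted forms: 'bnwwy' != 'aprtz'
Anagram: No


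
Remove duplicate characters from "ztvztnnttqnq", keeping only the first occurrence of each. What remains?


Input: 'ztvztnnttqnq'
Operation: keep first occurrence of each character
Scan: s[0]='z' new -> keep; s[1]='t' new -> keep; s[2]='v' new -> keep; s[3]='z' seen -> skip; s[4]='t' seen -> skip; s[5]='n' new -> keep; s[6]='n' seen -> skip; s[7]='t' seen -> skip; s[8]='t' seen -> skip; s[9]='q' new -> keep; s[10]='n' seen -> skip; s[11]='q' seen -> skip
Result: ztvnq


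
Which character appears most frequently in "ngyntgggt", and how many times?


Input: 'ngyntgggt'
Operation: tally each character
Counts: 'g':4, 'n':2, 't':2, 'y':1
Maximum: 'g' appears 4 times


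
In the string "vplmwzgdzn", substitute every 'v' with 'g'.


Input string: 'vplmwzgdzn'
Operation: replace 'v' with 'g'
Positions of 'v': 0
After replacement: gplmwzgdzn


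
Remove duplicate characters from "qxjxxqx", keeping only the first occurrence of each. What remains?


Input: 'qxjxxqx'
Operation: keep first occurrence of each character
Scan: s[0]='q' new -> keep; s[1]='x' new -> keep; s[2]='j' new -> keep; s[3]='x' seen -> skip; s[4]='x' seen -> skip; s[5]='q' seen -> skip; s[6]='x' seen -> skip
Result: qxj


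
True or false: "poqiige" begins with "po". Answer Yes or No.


Input string: 'poqiige'
Prefix to check: 'po'
First 2 characters of input: 'po'
Match: True
Result: Yes


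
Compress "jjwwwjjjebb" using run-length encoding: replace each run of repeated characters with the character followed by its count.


Input: 'jjwwwjjjebb'
Operation: identify consecutive runs
Runs: 'jj' -> j2, 'www' -> w3, 'jjj' -> j3, 'e' -> e1, 'bb' -> b2
Encoded: j2w3j3e1b2


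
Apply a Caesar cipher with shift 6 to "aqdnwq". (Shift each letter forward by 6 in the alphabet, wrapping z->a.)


Input: 'aqdnwq', shift = 6
Operation: for each letter, (position + 6) mod 26
Mapping: 'a'(0+6=6)->'g', 'q'(16+6=22)->'w', 'd'(3+6=9)->'j', 'n'(13+6=19)->'t', 'w'(22+6=28, 28 mod 26=2)->'c', 'q'(16+6=22)->'w'
Result: gwjtcw


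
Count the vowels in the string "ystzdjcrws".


Input string: 'ystzdjcrws'
Operation: count vowels (a, e, i, o, u)
Scan: s[0]='y', s[1]='s', s[2]='t', s[3]='z', s[4]='d', s[5]='j', s[6]='c', s[7]='r', s[8]='w', s[9]='s'
Vowels found: 0
Result: 0


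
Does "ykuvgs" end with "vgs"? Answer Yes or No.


Input string: 'ykuvgs'
Suffix to check: 'vgs'
Last 3 characters of input: 'vgs'
Match: True
Result: Yes


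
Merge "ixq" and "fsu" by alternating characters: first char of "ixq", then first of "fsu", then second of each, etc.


String 1: 'ixq'
String 2: 'fsu'
Operation: alternate characters
Pairs: 'i'+'f', 'x'+'s', 'q'+'u'
Result: ifxsqu


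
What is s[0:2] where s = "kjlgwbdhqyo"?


Input string: 'kjlgwbdhqyo'
Operation: slice [0:2]
Extract characters: s[0]='k', s[1]='j'
Result: kj


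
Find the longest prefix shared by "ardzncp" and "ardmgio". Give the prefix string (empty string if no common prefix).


String 1: 'ardzncp'
String 2: 'ardmgio'
Compare position by position:
pos 0: 'a' vs 'a' match
pos 1: 'r' vs 'r' match
pos 2: 'd' vs 'd' match
pos 3: 'z' vs 'm' differ -> stop
Longest common prefix: "ard" (length 3)


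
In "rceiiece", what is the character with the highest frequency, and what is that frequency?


Input: 'rceiiece'
Operation: tally each character
Counts: 'c':2, 'e':3, 'i':2, 'r':1
Maximum: 'e' appears 3 times


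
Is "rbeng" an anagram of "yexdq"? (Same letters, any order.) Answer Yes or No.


String 1: 'yexdq' -> sorted: 'deqxy'
String 2: 'rbeng' -> sorted: 'begnr'
Compare sorted forms: 'deqxy' != 'begnr'
Anagram: No


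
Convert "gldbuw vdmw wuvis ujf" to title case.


Input string: 'gldbuw vdmw wuvis ujf'
Operation: capitalize first letter of each word
Word transformations: 'gldbuw'->'Gldbuw', 'vdmw'->'Vdmw', 'wuvis'->'Wuvis', 'ujf'->'Ujf'
Result: Gldbuw Vdmw Wuvis Ujf


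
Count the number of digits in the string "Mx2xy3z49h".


Input string: 'Mx2xy3z49h'
Operation: count digit characters (0-9)
Scan: 'M', 'x', '2'(digit), 'x', 'y', '3'(digit), 'z', '4'(digit), '9'(digit), 'h'
Digits found: 4
Result: 4


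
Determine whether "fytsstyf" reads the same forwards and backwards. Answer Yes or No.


Input string: 'fytsstyf'
Reversed: 'fytsstyf'
Compare pairs: s[0]='f' vs s[7]='f' (match), s[1]='y' vs s[6]='y' (match), s[2]='t' vs s[5]='t' (match), s[3]='s' vs s[4]='s' (match)
Palindrome: Yes


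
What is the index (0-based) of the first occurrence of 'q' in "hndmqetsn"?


Input string: 'hndmqetsn'
Target: 'q'
Scanning left to right: s[0]='h', s[1]='n', s[2]='d', s[3]='m', s[4]='q'
First match at index: 4


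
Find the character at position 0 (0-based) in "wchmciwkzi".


Input string: 'wchmciwkzi'
Operation: get character at index 0
Index mapping: s[0]='w'
Result: 'w'


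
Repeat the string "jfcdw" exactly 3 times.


Input string: 'jfcdw'
Operation: repeat 3 times
Concatenation: 'jfcdw' + 'jfcdw' + 'jfcdw'
Result: jfcdwjfcdwjfcdw


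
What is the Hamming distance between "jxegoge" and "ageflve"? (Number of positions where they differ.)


String 1: 'jxegoge'
String 2: 'ageflve'
Compare each position: pos 0: 'j'!='a', pos 1: 'x'!='g', pos 2: 'e'=='e', pos 3: 'g'!='f', pos 4: 'o'!='l', pos 5: 'g'!='v', pos 6: 'e'=='e'
Differing positions: 5
Hamming distance: 5


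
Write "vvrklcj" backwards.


Input string: 'vvrklcj'
Operation: reverse character order
Original order: 'v' -> 'v' -> 'r' -> 'k' -> 'l' -> 'c' -> 'j'
Reversed order: 'j' -> 'c' -> 'l' -> 'k' -> 'r' -> 'v' -> 'v'
Result: jclkrvv


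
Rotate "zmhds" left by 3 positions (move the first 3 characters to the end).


Input: 'zmhds', shift = 3
Operation: split at index 3 and swap parts
Front part s[0:3] = 'zmh'
Back part s[3:] = 'ds'
Rotated = back + front = 'ds' + 'zmh'
Result: dszmh


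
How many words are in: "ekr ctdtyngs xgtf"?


Input string: 'ekr ctdtyngs xgtf'
Operation: split by spaces
Words found: 'ekr', 'ctdtyngs', 'xgtf'
Word count: 3


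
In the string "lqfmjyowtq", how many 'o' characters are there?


Input string: 'lqfmjyowtq'
Target character: 'o'
Scan each position: s[6]='o'
Matches found at indices: 6
Total: 1


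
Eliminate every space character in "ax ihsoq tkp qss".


Input string: 'ax ihsoq tkp qss'
Operation: remove all spaces
Words: 'ax', 'ihsoq', 'tkp', 'qss'
Join without spaces: axihsoqtkpqss


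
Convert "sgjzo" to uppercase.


Input string: 'sgjzo'
Operation: convert each letter to uppercase
Mapping: 's'->'S', 'g'->'G', 'j'->'J', 'z'->'Z', 'o'->'O'
Result: SGJZO


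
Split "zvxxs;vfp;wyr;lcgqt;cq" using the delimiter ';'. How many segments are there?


Input string: 'zvxxs;vfp;wyr;lcgqt;cq'
Delimiter: ';'
Split result: 'zvxxs', 'vfp', 'wyr', 'lcgqt', 'cq'
Number of parts: 5


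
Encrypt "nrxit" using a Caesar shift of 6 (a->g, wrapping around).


Input: 'nrxit', shift = 6
Operation: for each letter, (position + 6) mod 26
Mapping: 'n'(13+6=19)->'t', 'r'(17+6=23)->'x', 'x'(23+6=29, 29 mod 26=3)->'d', 'i'(8+6=14)->'o', 't'(19+6=25)->'z'
Result: txdoz


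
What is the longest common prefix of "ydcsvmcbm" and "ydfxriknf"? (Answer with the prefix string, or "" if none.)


String 1: 'ydcsvmcbm'
String 2: 'ydfxriknf'
Compare position by position:
pos 0: 'y' vs 'y' match
pos 1: 'd' vs 'd' match
pos 2: 'c' vs 'f' differ -> stop
Longest common prefix: "yd" (length 2)


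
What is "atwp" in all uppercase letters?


Input string: 'atwp'
Operation: convert each letter to uppercase
Mapping: 'a'->'A', 't'->'T', 'w'->'W', 'p'->'P'
Result: ATWP


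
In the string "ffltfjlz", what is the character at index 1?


Input string: 'ffltfjlz'
Operation: get character at index 1
Index mapping: s[0]='f', s[1]='f'
Result: 'f'


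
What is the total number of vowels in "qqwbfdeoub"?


Input string: 'qqwbfdeoub'
Operation: count vowels (a, e, i, o, u)
Scan: s[0]='q', s[1]='q', s[2]='w', s[3]='b', s[4]='f', s[5]='d', s[6]='e' (vowel), s[7]='o' (vowel), s[8]='u' (vowel), s[9]='b'
Vowels found: 3
Result: 3


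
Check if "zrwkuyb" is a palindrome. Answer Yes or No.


Input string: 'zrwkuyb'
Reversed: 'byukwrz'
Compare pairs: s[0]='z' vs s[6]='b' (mismatch), s[1]='r' vs s[5]='y' (mismatch), s[2]='w' vs s[4]='u' (mismatch)
Palindrome: No


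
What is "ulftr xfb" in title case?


Input string: 'ulftr xfb'
Operation: capitalize first letter of each word
Word transformations: 'ulftr'->'Ulftr', 'xfb'->'Xfb'
Result: Ulftr Xfb


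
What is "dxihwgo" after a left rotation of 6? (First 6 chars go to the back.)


Input: 'dxihwgo', shift = 6
Operation: split at index 6 and swap parts
Front part s[0:6] = 'dxihwg'
Back part s[6:] = 'o'
Rotated = back + front = 'o' + 'dxihwg'
Result: odxihwg


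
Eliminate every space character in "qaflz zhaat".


Input string: 'qaflz zhaat'
Operation: remove all spaces
Words: 'qaflz', 'zhaat'
Join without spaces: qaflzzhaat


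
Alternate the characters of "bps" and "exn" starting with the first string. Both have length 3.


String 1: 'bps'
String 2: 'exn'
Operation: alternate characters
Pairs: 'b'+'e', 'p'+'x', 's'+'n'
Result: bepxsn


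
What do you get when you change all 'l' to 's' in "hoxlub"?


Input string: 'hoxlub'
Operation: replace 'l' with 's'
Positions of 'l': 3
After replacement: hoxsub


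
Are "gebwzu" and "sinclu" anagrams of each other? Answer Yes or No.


String 1: 'gebwzu' -> sorted: 'beguwz'
String 2: 'sinclu' -> sorted: 'cilnsu'
Compare sorted forms: 'beguwz' != 'cilnsu'
Anagram: No


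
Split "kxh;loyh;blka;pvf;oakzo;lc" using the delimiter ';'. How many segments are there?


Input string: 'kxh;loyh;blka;pvf;oakzo;lc'
Delimiter: ';'
Split result: 'kxh', 'loyh', 'blka', 'pvf', 'oakzo', 'lc'
Number of parts: 6


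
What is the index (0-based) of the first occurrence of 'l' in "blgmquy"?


Input string: 'blgmquy'
Target: 'l'
Scanning left to right: s[0]='b', s[1]='l'
First match at index: 1


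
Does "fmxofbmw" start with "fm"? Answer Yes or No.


Input string: 'fmxofbmw'
Prefix to check: 'fm'
First 2 characters of input: 'fm'
Match: True
Result: Yes


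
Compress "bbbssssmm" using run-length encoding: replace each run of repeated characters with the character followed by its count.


Input: 'bbbssssmm'
Operation: identify consecutive runs
Runs: 'bbb' -> b3, 'ssss' -> s4, 'mm' -> m2
Encoded: b3s4m2


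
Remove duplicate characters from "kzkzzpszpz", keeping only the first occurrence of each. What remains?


Input: 'kzkzzpszpz'
Operation: keep first occurrence of each character
Scan: s[0]='k' new -> keep; s[1]='z' new -> keep; s[2]='k' seen -> skip; s[3]='z' seen -> skip; s[4]='z' seen -> skip; s[5]='p' new -> keep; s[6]='s' new -> keep; s[7]='z' seen -> skip; s[8]='p' seen -> skip; s[9]='z' seen -> skip
Result: kzps


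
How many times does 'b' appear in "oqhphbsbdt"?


Input string: 'oqhphbsbdt'
Target character: 'b'
Scan each position: s[5]='b', s[7]='b'
Matches found at indices: 5, 7
Total: 2


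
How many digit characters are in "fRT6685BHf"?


Input string: 'fRT6685BHf'
Operation: count digit characters (0-9)
Scan: 'f', 'R', 'T', '6'(digit), '6'(digit), '8'(digit), '5'(digit), 'B', 'H', 'f'
Digits found: 4
Result: 4


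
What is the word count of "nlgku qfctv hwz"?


Input string: 'nlgku qfctv hwz'
Operation: split by spaces
Words found: 'nlgku', 'qfctv', 'hwz'
Word count: 3


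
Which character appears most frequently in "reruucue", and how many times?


Input: 'reruucue'
Operation: tally each character
Counts: 'c':1, 'e':2, 'r':2, 'u':3
Maximum: 'u' appears 3 times


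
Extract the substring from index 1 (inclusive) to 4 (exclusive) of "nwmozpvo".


Input string: 'nwmozpvo'
Operation: slice [1:4]
Extract characters: s[1]='w', s[2]='m', s[3]='o'
Result: wmo


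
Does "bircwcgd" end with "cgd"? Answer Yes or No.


Input string: 'bircwcgd'
Suffix to check: 'cgd'
Last 3 characters of input: 'cgd'
Match: True
Result: Yes


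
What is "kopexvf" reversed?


Input string: 'kopexvf'
Operation: reverse character order
Original order: 'k' -> 'o' -> 'p' -> 'e' -> 'x' -> 'v' -> 'f'
Reversed order: 'f' -> 'v' -> 'x' -> 'e' -> 'p' -> 'o' -> 'k'
Result: fvxepok


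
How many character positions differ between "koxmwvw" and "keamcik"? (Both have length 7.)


String 1: 'koxmwvw'
String 2: 'keamcik'
Compare each position: pos 0: 'k'=='k', pos 1: 'o'!='e', pos 2: 'x'!='a', pos 3: 'm'=='m', pos 4: 'w'!='c', pos 5: 'v'!='i', pos 6: 'w'!='k'
Differing positions: 5
Hamming distance: 5


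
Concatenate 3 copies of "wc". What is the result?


Input string: 'wc'
Operation: repeat 3 times
Concatenation: 'wc' + 'wc' + 'wc'
Result: wcwcwc


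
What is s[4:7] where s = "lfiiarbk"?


Input string: 'lfiiarbk'
Operation: slice [4:7]
Extract characters: s[4]='a', s[5]='r', s[6]='b'
Result: arb


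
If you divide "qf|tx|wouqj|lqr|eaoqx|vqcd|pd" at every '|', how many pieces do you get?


Input string: 'qf|tx|wouqj|lqr|eaoqx|vqcd|pd'
Delimiter: '|'
Split result: 'qf', 'tx', 'wouqj', 'lqr', 'eaoqx', 'vqcd', 'pd'
Number of parts: 7


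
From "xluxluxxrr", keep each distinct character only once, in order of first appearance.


Input: 'xluxluxxrr'
Operation: keep first occurrence of each character
Scan: s[0]='x' new -> keep; s[1]='l' new -> keep; s[2]='u' new -> keep; s[3]='x' seen -> skip; s[4]='l' seen -> skip; s[5]='u' seen -> skip; s[6]='x' seen -> skip; s[7]='x' seen -> skip; s[8]='r' new -> keep; s[9]='r' seen -> skip
Result: xlur


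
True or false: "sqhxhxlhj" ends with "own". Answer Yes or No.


Input string: 'sqhxhxlhj'
Suffix to check: 'own'
Last 3 characters of input: 'lhj'
Match: False
Result: No


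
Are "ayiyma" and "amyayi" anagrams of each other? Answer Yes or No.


String 1: 'ayiyma' -> sorted: 'aaimyy'
String 2: 'amyayi' -> sorted: 'aaimyy'
Compare sorted forms: 'aaimyy' == 'aaimyy'
Anagram: Yes


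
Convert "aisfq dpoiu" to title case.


Input string: 'aisfq dpoiu'
Operation: capitalize first letter of each word
Word transformations: 'aisfq'->'Aisfq', 'dpoiu'->'Dpoiu'
Result: Aisfq Dpoiu


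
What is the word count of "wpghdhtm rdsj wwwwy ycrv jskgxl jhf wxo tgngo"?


Input string: 'wpghdhtm rdsj wwwwy ycrv jskgxl jhf wxo tgngo'
Operation: split by spaces
Words found: 'wpghdhtm', 'rdsj', 'wwwwy', 'ycrv', 'jskgxl', 'jhf', 'wxo', 'tgngo'
Word count: 8


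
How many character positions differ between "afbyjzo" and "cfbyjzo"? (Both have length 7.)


String 1: 'afbyjzo'
String 2: 'cfbyjzo'
Compare each position: pos 0: 'a'!='c', pos 1: 'f'=='f', pos 2: 'b'=='b', pos 3: 'y'=='y', pos 4: 'j'=='j', pos 5: 'z'=='z', pos 6: 'o'=='o'
Differing positions: 1
Hamming distance: 1


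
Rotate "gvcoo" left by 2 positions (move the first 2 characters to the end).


Input: 'gvcoo', shift = 2
Operation: split at index 2 and swap parts
Front part s[0:2] = 'gv'
Back part s[2:] = 'coo'
Rotated = back + front = 'coo' + 'gv'
Result: coogv


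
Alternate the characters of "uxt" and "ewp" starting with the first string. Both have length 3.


String 1: 'uxt'
String 2: 'ewp'
Operation: alternate characters
Pairs: 'u'+'e', 'x'+'w', 't'+'p'
Result: uexwtp


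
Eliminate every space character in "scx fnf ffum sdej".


Input string: 'scx fnf ffum sdej'
Operation: remove all spaces
Words: 'scx', 'fnf', 'ffum', 'sdej'
Join without spaces: scxfnfffumsdej


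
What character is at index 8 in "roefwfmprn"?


Input string: 'roefwfmprn'
Operation: get character at index 8
Index mapping: s[0]='r', s[1]='o', s[2]='e', s[3]='f', s[4]='w', s[5]='f', s[6]='m', s[7]='p', s[8]='r'
Result: 'r'


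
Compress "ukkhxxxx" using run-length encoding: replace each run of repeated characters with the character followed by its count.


Input: 'ukkhxxxx'
Operation: identify consecutive runs
Runs: 'u' -> u1, 'kk' -> k2, 'h' -> h1, 'xxxx' -> x4
Encoded: u1k2h1x4


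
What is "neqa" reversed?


Input string: 'neqa'
Operation: reverse character order
Original order: 'n' -> 'e' -> 'q' -> 'a'
Reversed order: 'a' -> 'q' -> 'e' -> 'n'
Result: aqen


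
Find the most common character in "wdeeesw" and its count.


Input: 'wdeeesw'
Operation: tally each character
Counts: 'd':1, 'e':3, 's':1, 'w':2
Maximum: 'e' appears 3 times


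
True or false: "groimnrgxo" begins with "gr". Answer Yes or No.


Input string: 'groimnrgxo'
Prefix to check: 'gr'
First 2 characters of input: 'gr'
Match: True
Result: Yes


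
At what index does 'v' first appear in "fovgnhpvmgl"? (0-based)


Input string: 'fovgnhpvmgl'
Target: 'v'
Scanning left to right: s[0]='f', s[1]='o', s[2]='v'
First match at index: 2


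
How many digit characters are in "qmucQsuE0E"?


Input string: 'qmucQsuE0E'
Operation: count digit characters (0-9)
Scan: 'q', 'm', 'u', 'c', 'Q', 's', 'u', 'E', '0'(digit), 'E'
Digits found: 1
Result: 1


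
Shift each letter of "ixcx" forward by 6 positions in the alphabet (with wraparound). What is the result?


Input: 'ixcx', shift = 6
Operation: for each letter, (position + 6) mod 26
Mapping: 'i'(8+6=14)->'o', 'x'(23+6=29, 29 mod 26=3)->'d', 'c'(2+6=8)->'i', 'x'(23+6=29, 29 mod 26=3)->'d'
Result: odid


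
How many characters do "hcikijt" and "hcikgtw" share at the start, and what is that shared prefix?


String 1: 'hcikijt'
String 2: 'hcikgtw'
Compare position by position:
pos 0: 'h' vs 'h' match
pos 1: 'c' vs 'c' match
pos 2: 'i' vs 'i' match
pos 3: 'k' vs 'k' match
pos 4: 'i' vs 'g' differ -> stop
Longest common prefix: "hcik" (length 4)


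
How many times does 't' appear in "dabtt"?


Input string: 'dabtt'
Target character: 't'
Scan each position: s[3]='t', s[4]='t'
Matches found at indices: 3, 4
Total: 2


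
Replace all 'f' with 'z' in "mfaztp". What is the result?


Input string: 'mfaztp'
Operation: replace 'f' with 'z'
Positions of 'f': 1
After replacement: mzaztp


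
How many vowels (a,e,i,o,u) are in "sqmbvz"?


Input string: 'sqmbvz'
Operation: count vowels (a, e, i, o, u)
Scan: s[0]='s', s[1]='q', s[2]='m', s[3]='b', s[4]='v', s[5]='z'
Vowels found: 0
Result: 0


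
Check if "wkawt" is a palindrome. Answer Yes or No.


Input string: 'wkawt'
Reversed: 'twakw'
Compare pairs: s[0]='w' vs s[4]='t' (mismatch), s[1]='k' vs s[3]='w' (mismatch)
Palindrome: No


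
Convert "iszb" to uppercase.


Input string: 'iszb'
Operation: convert each letter to uppercase
Mapping: 'i'->'I', 's'->'S', 'z'->'Z', 'b'->'B'
Result: ISZB


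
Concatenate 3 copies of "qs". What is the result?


Input string: 'qs'
Operation: repeat 3 times
Concatenation: 'qs' + 'qs' + 'qs'
Result: qsqsqs


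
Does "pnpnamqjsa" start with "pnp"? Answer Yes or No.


Input string: 'pnpnamqjsa'
Prefix to check: 'pnp'
First 3 characters of input: 'pnp'
Match: True
Result: Yes


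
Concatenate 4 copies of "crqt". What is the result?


Input string: 'crqt'
Operation: repeat 4 times
Concatenation: 'crqt' + 'crqt' + 'crqt' + 'crqt'
Result: crqtcrqtcrqtcrqt


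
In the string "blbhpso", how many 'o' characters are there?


Input string: 'blbhpso'
Target character: 'o'
Scan each position: s[6]='o'
Matches found at indices: 6
Total: 1


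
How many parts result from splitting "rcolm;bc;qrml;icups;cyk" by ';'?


Input string: 'rcolm;bc;qrml;icups;cyk'
Delimiter: ';'
Split result: 'rcolm', 'bc', 'qrml', 'icups', 'cyk'
Number of parts: 5


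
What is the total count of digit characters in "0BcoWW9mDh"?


Input string: '0BcoWW9mDh'
Operation: count digit characters (0-9)
Scan: '0'(digit), 'B', 'c', 'o', 'W', 'W', '9'(digit), 'm', 'D', 'h'
Digits found: 2
Result: 2


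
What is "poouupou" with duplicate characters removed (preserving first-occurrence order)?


Input: 'poouupou'
Operation: keep first occurrence of each character
Scan: s[0]='p' new -> keep; s[1]='o' new -> keep; s[2]='o' seen -> skip; s[3]='u' new -> keep; s[4]='u' seen -> skip; s[5]='p' seen -> skip; s[6]='o' seen -> skip; s[7]='u' seen -> skip
Result: pou


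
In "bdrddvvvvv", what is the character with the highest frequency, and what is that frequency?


Input: 'bdrddvvvvv'
Operation: tally each character
Counts: 'b':1, 'd':3, 'r':1, 'v':5
Maximum: 'v' appears 5 times


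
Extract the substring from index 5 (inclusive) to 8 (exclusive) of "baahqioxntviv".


Input string: 'baahqioxntviv'
Operation: slice [5:8]
Extract characters: s[5]='i', s[6]='o', s[7]='x'
Result: iox


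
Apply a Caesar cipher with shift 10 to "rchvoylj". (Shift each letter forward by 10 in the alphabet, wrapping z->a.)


Input: 'rchvoylj', shift = 10
Operation: for each letter, (position + 10) mod 26
Mapping: 'r'(17+10=27, 27 mod 26=1)->'b', 'c'(2+10=12)->'m', 'h'(7+10=17)->'r', 'v'(21+10=31, 31 mod 26=5)->'f', 'o'(14+10=24)->'y', 'y'(24+10=34, 34 mod 26=8)->'i', 'l'(11+10=21)->'v', 'j'(9+10=19)->'t'
Result: bmrfyivt


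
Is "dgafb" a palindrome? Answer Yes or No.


Input string: 'dgafb'
Reversed: 'bfagd'
Compare pairs: s[0]='d' vs s[4]='b' (mismatch), s[1]='g' vs s[3]='f' (mismatch)
Palindrome: No


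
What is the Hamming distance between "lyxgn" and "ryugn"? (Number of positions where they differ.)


String 1: 'lyxgn'
String 2: 'ryugn'
Compare each position: pos 0: 'l'!='r', pos 1: 'y'=='y', pos 2: 'x'!='u', pos 3: 'g'=='g', pos 4: 'n'=='n'
Differing positions: 2
Hamming distance: 2


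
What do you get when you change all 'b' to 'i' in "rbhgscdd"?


Input string: 'rbhgscdd'
Operation: replace 'b' with 'i'
Positions of 'b': 1
After replacement: rihgscdd


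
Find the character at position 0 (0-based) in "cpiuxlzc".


Input string: 'cpiuxlzc'
Operation: get character at index 0
Index mapping: s[0]='c'
Result: 'c'


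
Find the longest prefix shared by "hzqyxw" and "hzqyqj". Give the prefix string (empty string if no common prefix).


String 1: 'hzqyxw'
String 2: 'hzqyqj'
Compare position by position:
pos 0: 'h' vs 'h' match
pos 1: 'z' vs 'z' match
pos 2: 'q' vs 'q' match
pos 3: 'y' vs 'y' match
pos 4: 'x' vs 'q' differ -> stop
Longest common prefix: "hzqy" (length 4)


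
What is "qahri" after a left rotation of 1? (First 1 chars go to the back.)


Input: 'qahri', shift = 1
Operation: split at index 1 and swap parts
Front part s[0:1] = 'q'
Back part s[1:] = 'ahri'
Rotated = back + front = 'ahri' + 'q'
Result: ahriq


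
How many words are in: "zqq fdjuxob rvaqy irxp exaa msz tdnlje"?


Input string: 'zqq fdjuxob rvaqy irxp exaa msz tdnlje'
Operation: split by spaces
Words found: 'zqq', 'fdjuxob', 'rvaqy', 'irxp', 'exaa', 'msz', 'tdnlje'
Word count: 7


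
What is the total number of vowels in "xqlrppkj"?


Input string: 'xqlrppkj'
Operation: count vowels (a, e, i, o, u)
Scan: s[0]='x', s[1]='q', s[2]='l', s[3]='r', s[4]='p', s[5]='p', s[6]='k', s[7]='j'
Vowels found: 0
Result: 0


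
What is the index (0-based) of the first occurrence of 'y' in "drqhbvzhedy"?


Input string: 'drqhbvzhedy'
Target: 'y'
Scanning left to right: s[0]='d', s[1]='r', s[2]='q', s[3]='h', s[4]='b', s[5]='v', s[6]='z', s[7]='h', s[8]='e', s[9]='d', s[10]='y'
First match at index: 10


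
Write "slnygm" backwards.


Input string: 'slnygm'
Operation: reverse character order
Original order: 's' -> 'l' -> 'n' -> 'y' -> 'g' -> 'm'
Reversed order: 'm' -> 'g' -> 'y' -> 'n' -> 'l' -> 's'
Result: mgynls


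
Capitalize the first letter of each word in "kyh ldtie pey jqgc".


Input string: 'kyh ldtie pey jqgc'
Operation: capitalize first letter of each word
Word transformations: 'kyh'->'Kyh', 'ldtie'->'Ldtie', 'pey'->'Pey', 'jqgc'->'Jqgc'
Result: Kyh Ldtie Pey Jqgc


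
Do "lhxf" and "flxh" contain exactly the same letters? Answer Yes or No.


String 1: 'lhxf' -> sorted: 'fhlx'
String 2: 'flxh' -> sorted: 'fhlx'
Compare sorted forms: 'fhlx' == 'fhlx'
Anagram: Yes


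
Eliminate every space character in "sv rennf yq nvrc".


Input string: 'sv rennf yq nvrc'
Operation: remove all spaces
Words: 'sv', 'rennf', 'yq', 'nvrc'
Join without spaces: svrennfyqnvrc


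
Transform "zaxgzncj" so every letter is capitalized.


Input string: 'zaxgzncj'
Operation: convert each letter to uppercase
Mapping: 'z'->'Z', 'a'->'A', 'x'->'X', 'g'->'G', 'z'->'Z', 'n'->'N', 'c'->'C', 'j'->'J'
Result: ZAXGZNCJ


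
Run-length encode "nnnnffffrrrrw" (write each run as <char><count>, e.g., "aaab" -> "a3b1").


Input: 'nnnnffffrrrrw'
Operation: identify consecutive runs
Runs: 'nnnn' -> n4, 'ffff' -> f4, 'rrrr' -> r4, 'w' -> w1
Encoded: n4f4r4w1


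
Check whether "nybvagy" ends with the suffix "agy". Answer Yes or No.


Input string: 'nybvagy'
Suffix to check: 'agy'
Last 3 characters of input: 'agy'
Match: True
Result: Yes


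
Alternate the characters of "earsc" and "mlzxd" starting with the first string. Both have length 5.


String 1: 'earsc'
String 2: 'mlzxd'
Operation: alternate characters
Pairs: 'e'+'m', 'a'+'l', 'r'+'z', 's'+'x', 'c'+'d'
Result: emalrzsxcd


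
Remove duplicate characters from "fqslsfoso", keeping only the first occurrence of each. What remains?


Input: 'fqslsfoso'
Operation: keep first occurrence of each character
Scan: s[0]='f' new -> keep; s[1]='q' new -> keep; s[2]='s' new -> keep; s[3]='l' new -> keep; s[4]='s' seen -> skip; s[5]='f' seen -> skip; s[6]='o' new -> keep; s[7]='s' seen -> skip; s[8]='o' seen -> skip
Result: fqslo


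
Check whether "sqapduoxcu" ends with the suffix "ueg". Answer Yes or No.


Input string: 'sqapduoxcu'
Suffix to check: 'ueg'
Last 3 characters of input: 'xcu'
Match: False
Result: No


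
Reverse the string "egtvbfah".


Input string: 'egtvbfah'
Operation: reverse character order
Original order: 'e' -> 'g' -> 't' -> 'v' -> 'b' -> 'f' -> 'a' -> 'h'
Reversed order: 'h' -> 'a' -> 'f' -> 'b' -> 'v' -> 't' -> 'g' -> 'e'
Result: hafbvtge


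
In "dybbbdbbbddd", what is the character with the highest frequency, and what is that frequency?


Input: 'dybbbdbbbddd'
Operation: tally each character
Counts: 'b':6, 'd':5, 'y':1
Maximum: 'b' appears 6 times


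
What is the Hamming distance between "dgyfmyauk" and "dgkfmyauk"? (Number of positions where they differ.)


String 1: 'dgyfmyauk'
String 2: 'dgkfmyauk'
Compare each position: pos 0: 'd'=='d', pos 1: 'g'=='g', pos 2: 'y'!='k', pos 3: 'f'=='f', pos 4: 'm'=='m', pos 5: 'y'=='y', pos 6: 'a'=='a', pos 7: 'u'=='u', pos 8: 'k'=='k'
Differing positions: 1
Hamming distance: 1


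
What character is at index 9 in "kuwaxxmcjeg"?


Input string: 'kuwaxxmcjeg'
Operation: get character at index 9
Index mapping: s[0]='k', s[1]='u', s[2]='w', s[3]='a', s[4]='x', s[5]='x', s[6]='m', s[7]='c', s[8]='j', s[9]='e'
Result: 'e'


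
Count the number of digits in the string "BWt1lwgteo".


Input string: 'BWt1lwgteo'
Operation: count digit characters (0-9)
Scan: 'B', 'W', 't', '1'(digit), 'l', 'w', 'g', 't', 'e', 'o'
Digits found: 1
Result: 1


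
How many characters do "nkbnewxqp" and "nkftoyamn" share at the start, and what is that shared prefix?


String 1: 'nkbnewxqp'
String 2: 'nkftoyamn'
Compare position by position:
pos 0: 'n' vs 'n' match
pos 1: 'k' vs 'k' match
pos 2: 'b' vs 'f' differ -> stop
Longest common prefix: "nk" (length 2)


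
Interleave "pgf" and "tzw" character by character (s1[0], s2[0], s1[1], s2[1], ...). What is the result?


String 1: 'pgf'
String 2: 'tzw'
Operation: alternate characters
Pairs: 'p'+'t', 'g'+'z', 'f'+'w'
Result: ptgzfw


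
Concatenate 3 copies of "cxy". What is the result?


Input string: 'cxy'
Operation: repeat 3 times
Concatenation: 'cxy' + 'cxy' + 'cxy'
Result: cxycxycxy


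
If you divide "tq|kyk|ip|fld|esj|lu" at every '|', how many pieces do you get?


Input string: 'tq|kyk|ip|fld|esj|lu'
Delimiter: '|'
Split result: 'tq', 'kyk', 'ip', 'fld', 'esj', 'lu'
Number of parts: 6


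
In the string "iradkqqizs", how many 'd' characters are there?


Input string: 'iradkqqizs'
Target character: 'd'
Scan each position: s[3]='d'
Matches found at indices: 3
Total: 1


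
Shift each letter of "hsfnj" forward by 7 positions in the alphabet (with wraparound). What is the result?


Input: 'hsfnj', shift = 7
Operation: for each letter, (position + 7) mod 26
Mapping: 'h'(7+7=14)->'o', 's'(18+7=25)->'z', 'f'(5+7=12)->'m', 'n'(13+7=20)->'u', 'j'(9+7=16)->'q'
Result: ozmuq


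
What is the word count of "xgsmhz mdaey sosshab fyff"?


Input string: 'xgsmhz mdaey sosshab fyff'
Operation: split by spaces
Words found: 'xgsmhz', 'mdaey', 'sosshab', 'fyff'
Word count: 4


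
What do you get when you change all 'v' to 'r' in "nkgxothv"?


Input string: 'nkgxothv'
Operation: replace 'v' with 'r'
Positions of 'v': 7
After replacement: nkgxothr


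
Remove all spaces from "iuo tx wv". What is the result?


Input string: 'iuo tx wv'
Operation: remove all spaces
Words: 'iuo', 'tx', 'wv'
Join without spaces: iuotxwv


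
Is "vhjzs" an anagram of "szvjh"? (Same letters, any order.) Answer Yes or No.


String 1: 'szvjh' -> sorted: 'hjsvz'
String 2: 'vhjzs' -> sorted: 'hjsvz'
Compare sorted forms: 'hjsvz' == 'hjsvz'
Anagram: Yes


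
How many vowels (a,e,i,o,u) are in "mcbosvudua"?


Input string: 'mcbosvudua'
Operation: count vowels (a, e, i, o, u)
Scan: s[0]='m', s[1]='c', s[2]='b', s[3]='o' (vowel), s[4]='s', s[5]='v', s[6]='u' (vowel), s[7]='d', s[8]='u' (vowel), s[9]='a' (vowel)
Vowels found: 4
Result: 4


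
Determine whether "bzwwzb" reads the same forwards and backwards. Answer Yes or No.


Input string: 'bzwwzb'
Reversed: 'bzwwzb'
Compare pairs: s[0]='b' vs s[5]='b' (match), s[1]='z' vs s[4]='z' (match), s[2]='w' vs s[3]='w' (match)
Palindrome: Yes


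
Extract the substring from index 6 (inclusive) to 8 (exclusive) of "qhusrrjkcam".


Input string: 'qhusrrjkcam'
Operation: slice [6:8]
Extract characters: s[6]='j', s[7]='k'
Result: jk


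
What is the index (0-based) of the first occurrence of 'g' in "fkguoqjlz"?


Input string: 'fkguoqjlz'
Target: 'g'
Scanning left to right: s[0]='f', s[1]='k', s[2]='g'
First match at index: 2


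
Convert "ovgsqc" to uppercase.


Input string: 'ovgsqc'
Operation: convert each letter to uppercase
Mapping: 'o'->'O', 'v'->'V', 'g'->'G', 's'->'S', 'q'->'Q', 'c'->'C'
Result: OVGSQC


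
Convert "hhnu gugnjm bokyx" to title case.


Input string: 'hhnu gugnjm bokyx'
Operation: capitalize first letter of each word
Word transformations: 'hhnu'->'Hhnu', 'gugnjm'->'Gugnjm', 'bokyx'->'Bokyx'
Result: Hhnu Gugnjm Bokyx


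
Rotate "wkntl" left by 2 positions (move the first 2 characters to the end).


Input: 'wkntl', shift = 2
Operation: split at index 2 and swap parts
Front part s[0:2] = 'wk'
Back part s[2:] = 'ntl'
Rotated = back + front = 'ntl' + 'wk'
Result: ntlwk


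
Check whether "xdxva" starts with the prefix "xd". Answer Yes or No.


Input string: 'xdxva'
Prefix to check: 'xd'
First 2 characters of input: 'xd'
Match: True
Result: Yes


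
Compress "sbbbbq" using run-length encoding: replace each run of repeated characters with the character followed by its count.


Input: 'sbbbbq'
Operation: identify consecutive runs
Runs: 's' -> s1, 'bbbb' -> b4, 'q' -> q1
Encoded: s1b4q1


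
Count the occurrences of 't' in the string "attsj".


Input string: 'attsj'
Target character: 't'
Scan each position: s[1]='t', s[2]='t'
Matches found at indices: 1, 2
Total: 2


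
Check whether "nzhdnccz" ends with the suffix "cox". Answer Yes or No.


Input string: 'nzhdnccz'
Suffix to check: 'cox'
Last 3 characters of input: 'ccz'
Match: False
Result: No


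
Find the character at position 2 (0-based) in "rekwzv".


Input string: 'rekwzv'
Operation: get character at index 2
Index mapping: s[0]='r', s[1]='e', s[2]='k'
Result: 'k'


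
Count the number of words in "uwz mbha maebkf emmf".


Input string: 'uwz mbha maebkf emmf'
Operation: split by spaces
Words found: 'uwz', 'mbha', 'maebkf', 'emmf'
Word count: 4


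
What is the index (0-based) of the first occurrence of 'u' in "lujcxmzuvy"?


Input string: 'lujcxmzuvy'
Target: 'u'
Scanning left to right: s[0]='l', s[1]='u'
First match at index: 1


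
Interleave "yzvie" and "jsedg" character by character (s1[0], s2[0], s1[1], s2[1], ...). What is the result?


String 1: 'yzvie'
String 2: 'jsedg'
Operation: alternate characters
Pairs: 'y'+'j', 'z'+'s', 'v'+'e', 'i'+'d', 'e'+'g'
Result: yjzsveideg


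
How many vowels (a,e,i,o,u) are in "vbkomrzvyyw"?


Input string: 'vbkomrzvyyw'
Operation: count vowels (a, e, i, o, u)
Scan: s[0]='v', s[1]='b', s[2]='k', s[3]='o' (vowel), s[4]='m', s[5]='r', s[6]='z', s[7]='v', s[8]='y', s[9]='y', s[10]='w'
Vowels found: 1
Result: 1


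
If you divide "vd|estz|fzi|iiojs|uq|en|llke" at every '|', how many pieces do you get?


Input string: 'vd|estz|fzi|iiojs|uq|en|llke'
Delimiter: '|'
Split result: 'vd', 'estz', 'fzi', 'iiojs', 'uq', 'en', 'llke'
Number of parts: 7


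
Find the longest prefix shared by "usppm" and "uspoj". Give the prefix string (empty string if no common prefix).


String 1: 'usppm'
String 2: 'uspoj'
Compare position by position:
pos 0: 'u' vs 'u' match
pos 1: 's' vs 's' match
pos 2: 'p' vs 'p' match
pos 3: 'p' vs 'o' differ -> stop
Longest common prefix: "usp" (length 3)


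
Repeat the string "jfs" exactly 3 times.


Input string: 'jfs'
Operation: repeat 3 times
Concatenation: 'jfs' + 'jfs' + 'jfs'
Result: jfsjfsjfs


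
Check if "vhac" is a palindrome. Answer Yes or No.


Input string: 'vhac'
Reversed: 'cahv'
Compare pairs: s[0]='v' vs s[3]='c' (mismatch), s[1]='h' vs s[2]='a' (mismatch)
Palindrome: No


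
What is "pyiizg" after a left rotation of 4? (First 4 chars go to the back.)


Input: 'pyiizg', shift = 4
Operation: split at index 4 and swap parts
Front part s[0:4] = 'pyii'
Back part s[4:] = 'zg'
Rotated = back + front = 'zg' + 'pyii'
Result: zgpyii


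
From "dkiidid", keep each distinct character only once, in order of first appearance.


Input: 'dkiidid'
Operation: keep first occurrence of each character
Scan: s[0]='d' new -> keep; s[1]='k' new -> keep; s[2]='i' new -> keep; s[3]='i' seen -> skip; s[4]='d' seen -> skip; s[5]='i' seen -> skip; s[6]='d' seen -> skip
Result: dki


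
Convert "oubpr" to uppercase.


Input string: 'oubpr'
Operation: convert each letter to uppercase
Mapping: 'o'->'O', 'u'->'U', 'b'->'B', 'p'->'P', 'r'->'R'
Result: OUBPR


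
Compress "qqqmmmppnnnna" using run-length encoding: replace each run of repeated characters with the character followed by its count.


Input: 'qqqmmmppnnnna'
Operation: identify consecutive runs
Runs: 'qqq' -> q3, 'mmm' -> m3, 'pp' -> p2, 'nnnn' -> n4, 'a' -> a1
Encoded: q3m3p2n4a1


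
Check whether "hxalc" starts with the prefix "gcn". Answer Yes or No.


Input string: 'hxalc'
Prefix to check: 'gcn'
First 3 characters of input: 'hxa'
Match: False
Result: No


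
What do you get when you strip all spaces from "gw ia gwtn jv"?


Input string: 'gw ia gwtn jv'
Operation: remove all spaces
Words: 'gw', 'ia', 'gwtn', 'jv'
Join without spaces: gwiagwtnjv


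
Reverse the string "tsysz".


Input string: 'tsysz'
Operation: reverse character order
Original order: 't' -> 's' -> 'y' -> 's' -> 'z'
Reversed order: 'z' -> 's' -> 'y' -> 's' -> 't'
Result: zsyst


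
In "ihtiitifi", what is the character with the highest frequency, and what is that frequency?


Input: 'ihtiitifi'
Operation: tally each character
Counts: 'f':1, 'h':1, 'i':5, 't':2
Maximum: 'i' appears 5 times


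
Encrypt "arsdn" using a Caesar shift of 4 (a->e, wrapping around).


Input: 'arsdn', shift = 4
Operation: for each letter, (position + 4) mod 26
Mapping: 'a'(0+4=4)->'e', 'r'(17+4=21)->'v', 's'(18+4=22)->'w', 'd'(3+4=7)->'h', 'n'(13+4=17)->'r'
Result: evwhr


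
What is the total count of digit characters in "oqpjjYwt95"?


Input string: 'oqpjjYwt95'
Operation: count digit characters (0-9)
Scan: 'o', 'q', 'p', 'j', 'j', 'Y', 'w', 't', '9'(digit), '5'(digit)
Digits found: 2
Result: 2


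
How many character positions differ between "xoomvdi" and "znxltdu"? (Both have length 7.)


String 1: 'xoomvdi'
String 2: 'znxltdu'
Compare each position: pos 0: 'x'!='z', pos 1: 'o'!='n', pos 2: 'o'!='x', pos 3: 'm'!='l', pos 4: 'v'!='t', pos 5: 'd'=='d', pos 6: 'i'!='u'
Differing positions: 6
Hamming distance: 6


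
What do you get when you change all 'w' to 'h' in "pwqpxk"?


Input string: 'pwqpxk'
Operation: replace 'w' with 'h'
Positions of 'w': 1
After replacement: phqpxk


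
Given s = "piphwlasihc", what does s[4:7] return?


Input string: 'piphwlasihc'
Operation: slice [4:7]
Extract characters: s[4]='w', s[5]='l', s[6]='a'
Result: wla


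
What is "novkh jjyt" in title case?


Input string: 'novkh jjyt'
Operation: capitalize first letter of each word
Word transformations: 'novkh'->'Novkh', 'jjyt'->'Jjyt'
Result: Novkh Jjyt


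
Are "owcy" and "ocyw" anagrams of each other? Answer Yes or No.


String 1: 'owcy' -> sorted: 'cowy'
String 2: 'ocyw' -> sorted: 'cowy'
Compare sorted forms: 'cowy' == 'cowy'
Anagram: Yes


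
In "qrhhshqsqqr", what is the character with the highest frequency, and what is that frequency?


Input: 'qrhhshqsqqr'
Operation: tally each character
Counts: 'h':3, 'q':4, 'r':2, 's':2
Maximum: 'q' appears 4 times


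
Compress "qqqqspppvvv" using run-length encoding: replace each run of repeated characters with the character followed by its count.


Input: 'qqqqspppvvv'
Operation: identify consecutive runs
Runs: 'qqqq' -> q4, 's' -> s1, 'ppp' -> p3, 'vvv' -> v3
Encoded: q4s1p3v3


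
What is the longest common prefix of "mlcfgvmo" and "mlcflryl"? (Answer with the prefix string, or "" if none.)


String 1: 'mlcfgvmo'
String 2: 'mlcflryl'
Compare position by position:
pos 0: 'm' vs 'm' match
pos 1: 'l' vs 'l' match
pos 2: 'c' vs 'c' match
pos 3: 'f' vs 'f' match
pos 4: 'g' vs 'l' differ -> stop
Longest common prefix: "mlcf" (length 4)
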